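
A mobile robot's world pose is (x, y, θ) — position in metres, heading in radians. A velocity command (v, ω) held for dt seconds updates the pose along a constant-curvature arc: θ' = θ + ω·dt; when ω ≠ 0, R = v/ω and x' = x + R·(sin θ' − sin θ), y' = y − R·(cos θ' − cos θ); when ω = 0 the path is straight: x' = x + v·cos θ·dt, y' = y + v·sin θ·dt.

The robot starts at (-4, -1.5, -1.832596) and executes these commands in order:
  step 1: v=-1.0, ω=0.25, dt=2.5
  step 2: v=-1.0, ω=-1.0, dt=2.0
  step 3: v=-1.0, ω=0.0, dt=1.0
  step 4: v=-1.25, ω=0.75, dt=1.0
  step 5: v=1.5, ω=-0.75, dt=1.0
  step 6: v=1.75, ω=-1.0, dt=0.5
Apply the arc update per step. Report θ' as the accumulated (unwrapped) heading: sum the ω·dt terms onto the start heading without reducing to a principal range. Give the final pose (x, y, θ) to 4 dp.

step 1: θ'=-1.2076 (R=-4.0000) → pose (-4.1246, 0.9563, -1.2076)
step 2: θ'=-3.2076 (R=1.0000) → pose (-3.1239, 2.3094, -3.2076)
step 3: θ'=-3.2076 (straight) → pose (-2.1261, 2.2435, -3.2076)
step 4: θ'=-2.4576 (R=-1.6667) → pose (-0.9630, 2.6148, -2.4576)
step 5: θ'=-3.2076 (R=-2.0000) → pose (-2.3587, 2.1692, -3.2076)
step 6: θ'=-3.7076 (R=-1.7500) → pose (-3.1818, 2.4383, -3.7076)

(-3.1818, 2.4383, -3.7076)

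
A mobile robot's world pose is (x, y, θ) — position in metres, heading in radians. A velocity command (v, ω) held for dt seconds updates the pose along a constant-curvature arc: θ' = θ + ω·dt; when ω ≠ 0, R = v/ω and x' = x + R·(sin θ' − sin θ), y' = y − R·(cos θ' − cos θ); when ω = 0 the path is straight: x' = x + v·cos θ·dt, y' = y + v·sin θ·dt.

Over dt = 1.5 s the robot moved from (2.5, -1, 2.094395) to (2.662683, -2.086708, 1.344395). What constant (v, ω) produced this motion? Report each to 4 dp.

v = -0.7500, ω = -0.5000

Δθ = 1.344395 − 2.094395 = -0.750000
ω = Δθ/dt = -0.750000/1.5 = -0.5000
R = −Δy/(cos θ' − cos θ) = 1.5000
v = R·ω = 1.5000·-0.5000 = -0.7500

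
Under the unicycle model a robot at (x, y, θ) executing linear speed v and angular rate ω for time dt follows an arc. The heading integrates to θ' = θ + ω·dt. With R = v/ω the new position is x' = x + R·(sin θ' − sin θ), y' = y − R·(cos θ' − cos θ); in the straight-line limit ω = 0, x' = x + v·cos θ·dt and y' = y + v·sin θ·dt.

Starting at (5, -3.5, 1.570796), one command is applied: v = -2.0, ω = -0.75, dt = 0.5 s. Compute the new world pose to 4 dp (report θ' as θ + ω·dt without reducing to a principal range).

(4.8147, -4.4767, 1.1958)

θ' = 1.5708 + -0.75·0.5 = 1.1958
R = v/ω = -2.0/-0.75 = 2.6667
x' = 5 + 2.6667·(sin 1.1958 − sin 1.5708) = 4.8147
y' = -3.5 − 2.6667·(cos 1.1958 − cos 1.5708) = -4.4767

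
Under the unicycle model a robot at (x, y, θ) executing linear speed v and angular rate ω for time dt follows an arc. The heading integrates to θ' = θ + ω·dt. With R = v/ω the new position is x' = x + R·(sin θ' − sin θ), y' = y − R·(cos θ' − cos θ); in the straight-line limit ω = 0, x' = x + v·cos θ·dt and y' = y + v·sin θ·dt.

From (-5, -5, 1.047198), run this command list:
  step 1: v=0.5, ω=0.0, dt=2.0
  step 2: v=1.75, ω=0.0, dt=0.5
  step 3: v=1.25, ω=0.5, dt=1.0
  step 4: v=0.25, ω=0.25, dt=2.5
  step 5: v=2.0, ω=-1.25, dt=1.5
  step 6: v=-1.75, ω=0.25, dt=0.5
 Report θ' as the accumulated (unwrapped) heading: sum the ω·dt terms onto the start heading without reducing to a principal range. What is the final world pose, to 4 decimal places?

step 1: θ'=1.0472 (straight) → pose (-4.5000, -4.1340, 1.0472)
step 2: θ'=1.0472 (straight) → pose (-4.0625, -3.3762, 1.0472)
step 3: θ'=1.5472 (R=2.5000) → pose (-3.7283, -2.1852, 1.5472)
step 4: θ'=2.1722 (R=1.0000) → pose (-3.9034, -1.5958, 2.1722)
step 5: θ'=0.2972 (R=-1.6000) → pose (-3.0527, 0.8393, 0.2972)
step 6: θ'=0.4222 (R=-7.0000) → pose (-3.8712, 0.5315, 0.4222)

(-3.8712, 0.5315, 0.4222)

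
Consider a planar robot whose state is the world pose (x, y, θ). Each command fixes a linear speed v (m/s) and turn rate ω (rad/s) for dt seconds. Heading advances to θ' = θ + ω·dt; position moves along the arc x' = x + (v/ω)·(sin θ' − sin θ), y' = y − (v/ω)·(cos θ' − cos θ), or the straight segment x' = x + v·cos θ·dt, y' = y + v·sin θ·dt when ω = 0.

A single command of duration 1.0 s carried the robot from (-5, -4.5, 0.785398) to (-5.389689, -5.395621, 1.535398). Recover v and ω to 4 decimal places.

Δθ = 1.535398 − 0.785398 = 0.750000
ω = Δθ/dt = 0.750000/1.0 = 0.7500
R = −Δy/(cos θ' − cos θ) = -1.3333
v = R·ω = -1.3333·0.7500 = -1.0000

v = -1.0000, ω = 0.7500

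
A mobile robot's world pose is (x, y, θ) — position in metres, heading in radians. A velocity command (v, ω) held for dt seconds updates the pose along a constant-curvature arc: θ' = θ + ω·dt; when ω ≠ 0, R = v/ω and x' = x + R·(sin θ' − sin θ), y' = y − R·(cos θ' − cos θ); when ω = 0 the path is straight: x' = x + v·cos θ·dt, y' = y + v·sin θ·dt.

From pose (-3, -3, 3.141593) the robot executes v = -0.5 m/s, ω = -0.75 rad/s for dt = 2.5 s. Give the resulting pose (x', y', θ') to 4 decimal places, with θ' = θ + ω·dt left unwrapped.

(-2.3639, -3.8664, 1.2666)

θ' = 3.1416 + -0.75·2.5 = 1.2666
R = v/ω = -0.5/-0.75 = 0.6667
x' = -3 + 0.6667·(sin 1.2666 − sin 3.1416) = -2.3639
y' = -3 − 0.6667·(cos 1.2666 − cos 3.1416) = -3.8664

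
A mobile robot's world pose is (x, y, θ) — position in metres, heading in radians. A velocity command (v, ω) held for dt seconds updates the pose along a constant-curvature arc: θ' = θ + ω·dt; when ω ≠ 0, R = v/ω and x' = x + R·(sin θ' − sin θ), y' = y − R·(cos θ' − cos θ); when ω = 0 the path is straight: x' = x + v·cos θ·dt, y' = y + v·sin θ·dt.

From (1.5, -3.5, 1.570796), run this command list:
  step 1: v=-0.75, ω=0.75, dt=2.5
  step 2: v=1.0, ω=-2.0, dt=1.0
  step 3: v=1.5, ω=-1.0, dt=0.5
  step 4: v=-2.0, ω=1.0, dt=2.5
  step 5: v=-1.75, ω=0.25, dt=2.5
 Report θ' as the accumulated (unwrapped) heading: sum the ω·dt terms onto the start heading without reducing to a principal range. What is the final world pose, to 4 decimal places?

(8.1578, -3.8131, 4.0708)

step 1: θ'=3.4458 (R=-1.0000) → pose (2.7995, -4.4541, 3.4458)
step 2: θ'=1.4458 (R=-0.5000) → pose (2.1537, -3.9147, 1.4458)
step 3: θ'=0.9458 (R=-1.5000) → pose (2.4255, -3.2241, 0.9458)
step 4: θ'=3.4458 (R=-2.0000) → pose (4.6465, -6.3024, 3.4458)
step 5: θ'=4.0708 (R=-7.0000) → pose (8.1578, -3.8131, 4.0708)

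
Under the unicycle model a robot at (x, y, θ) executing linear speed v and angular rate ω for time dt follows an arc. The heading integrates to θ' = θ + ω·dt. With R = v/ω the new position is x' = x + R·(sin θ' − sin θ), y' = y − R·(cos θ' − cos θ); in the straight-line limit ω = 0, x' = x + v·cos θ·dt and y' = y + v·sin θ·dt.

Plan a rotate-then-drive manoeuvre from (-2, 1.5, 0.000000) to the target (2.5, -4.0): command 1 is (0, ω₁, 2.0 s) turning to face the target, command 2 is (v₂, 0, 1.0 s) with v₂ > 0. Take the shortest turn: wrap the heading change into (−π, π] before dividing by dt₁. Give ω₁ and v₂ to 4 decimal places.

heading to target = atan2(-4−1.5, 2.5−-2) = -0.8851
Δθ = wrap(-0.8851 − 0.0000) = -0.8851; ω₁ = Δθ/dt₁ = -0.4425
distance = √((2.5−-2)² + (-4−1.5)²) = 7.1063; v₂ = distance/dt₂ = 7.1063

ω₁ = -0.4425, v₂ = 7.1063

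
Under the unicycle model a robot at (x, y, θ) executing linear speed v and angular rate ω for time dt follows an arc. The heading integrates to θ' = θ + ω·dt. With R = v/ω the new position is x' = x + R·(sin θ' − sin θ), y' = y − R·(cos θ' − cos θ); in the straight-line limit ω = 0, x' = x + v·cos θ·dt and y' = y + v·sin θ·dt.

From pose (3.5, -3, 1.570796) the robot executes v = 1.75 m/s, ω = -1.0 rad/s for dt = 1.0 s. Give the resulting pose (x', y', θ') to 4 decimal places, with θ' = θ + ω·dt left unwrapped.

θ' = 1.5708 + -1.0·1.0 = 0.5708
R = v/ω = 1.75/-1.0 = -1.7500
x' = 3.5 + -1.7500·(sin 0.5708 − sin 1.5708) = 4.3045
y' = -3 − -1.7500·(cos 0.5708 − cos 1.5708) = -1.5274

(4.3045, -1.5274, 0.5708)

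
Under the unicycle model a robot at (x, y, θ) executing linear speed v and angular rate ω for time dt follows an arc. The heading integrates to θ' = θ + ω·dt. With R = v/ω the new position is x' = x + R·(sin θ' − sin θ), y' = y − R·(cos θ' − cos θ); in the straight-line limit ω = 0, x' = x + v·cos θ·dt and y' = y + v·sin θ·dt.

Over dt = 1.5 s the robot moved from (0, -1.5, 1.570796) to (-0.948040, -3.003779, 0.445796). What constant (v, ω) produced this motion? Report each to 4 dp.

Δθ = 0.445796 − 1.570796 = -1.125000
ω = Δθ/dt = -1.125000/1.5 = -0.7500
R = −Δy/(cos θ' − cos θ) = 1.6667
v = R·ω = 1.6667·-0.7500 = -1.2500

v = -1.2500, ω = -0.7500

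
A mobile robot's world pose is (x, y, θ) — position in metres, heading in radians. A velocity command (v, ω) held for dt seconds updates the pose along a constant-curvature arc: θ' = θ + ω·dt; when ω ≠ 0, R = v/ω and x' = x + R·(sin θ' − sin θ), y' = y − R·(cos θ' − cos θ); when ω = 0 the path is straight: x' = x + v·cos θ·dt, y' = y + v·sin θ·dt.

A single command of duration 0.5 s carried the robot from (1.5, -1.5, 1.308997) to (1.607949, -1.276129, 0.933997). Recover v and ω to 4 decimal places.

v = 0.5000, ω = -0.7500

Δθ = 0.933997 − 1.308997 = -0.375000
ω = Δθ/dt = -0.375000/0.5 = -0.7500
R = −Δy/(cos θ' − cos θ) = -0.6667
v = R·ω = -0.6667·-0.7500 = 0.5000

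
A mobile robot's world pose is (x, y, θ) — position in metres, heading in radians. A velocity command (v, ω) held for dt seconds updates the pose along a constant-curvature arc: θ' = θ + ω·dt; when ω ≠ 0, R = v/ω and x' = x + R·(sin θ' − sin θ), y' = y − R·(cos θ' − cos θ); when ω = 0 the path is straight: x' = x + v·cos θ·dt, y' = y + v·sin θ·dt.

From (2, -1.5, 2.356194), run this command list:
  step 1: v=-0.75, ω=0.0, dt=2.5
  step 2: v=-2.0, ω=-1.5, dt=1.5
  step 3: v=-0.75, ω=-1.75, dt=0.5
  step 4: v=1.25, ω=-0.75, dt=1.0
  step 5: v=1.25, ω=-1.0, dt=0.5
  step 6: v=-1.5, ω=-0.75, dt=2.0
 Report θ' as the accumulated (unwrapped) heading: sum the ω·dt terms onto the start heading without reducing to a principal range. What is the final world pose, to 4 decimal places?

step 1: θ'=2.3562 (straight) → pose (3.3258, -2.8258, 2.3562)
step 2: θ'=0.1062 (R=1.3333) → pose (2.5243, -5.0945, 0.1062)
step 3: θ'=-0.7688 (R=0.4286) → pose (2.1809, -4.9763, -0.7688)
step 4: θ'=-1.5188 (R=-1.6667) → pose (2.6866, -6.0876, -1.5188)
step 5: θ'=-2.0188 (R=-1.2500) → pose (2.5649, -6.6940, -2.0188)
step 6: θ'=-3.5188 (R=2.0000) → pose (5.1042, -5.7010, -3.5188)

(5.1042, -5.7010, -3.5188)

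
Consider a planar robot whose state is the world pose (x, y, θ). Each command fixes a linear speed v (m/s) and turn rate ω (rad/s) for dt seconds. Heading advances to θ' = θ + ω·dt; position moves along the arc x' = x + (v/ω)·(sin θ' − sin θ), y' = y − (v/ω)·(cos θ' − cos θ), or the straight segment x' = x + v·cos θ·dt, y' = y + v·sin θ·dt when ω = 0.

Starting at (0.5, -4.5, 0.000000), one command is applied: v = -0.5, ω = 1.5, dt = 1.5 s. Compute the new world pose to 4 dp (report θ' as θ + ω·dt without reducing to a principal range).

(0.2406, -5.0427, 2.2500)

θ' = 0.0000 + 1.5·1.5 = 2.2500
R = v/ω = -0.5/1.5 = -0.3333
x' = 0.5 + -0.3333·(sin 2.2500 − sin 0.0000) = 0.2406
y' = -4.5 − -0.3333·(cos 2.2500 − cos 0.0000) = -5.0427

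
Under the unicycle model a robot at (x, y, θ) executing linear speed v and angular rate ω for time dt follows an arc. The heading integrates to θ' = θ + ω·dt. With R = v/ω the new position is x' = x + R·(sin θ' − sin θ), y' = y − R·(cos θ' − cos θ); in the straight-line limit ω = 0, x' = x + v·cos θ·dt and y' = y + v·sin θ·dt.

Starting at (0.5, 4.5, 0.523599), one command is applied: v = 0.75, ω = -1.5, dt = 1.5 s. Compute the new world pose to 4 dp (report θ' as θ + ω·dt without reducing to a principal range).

θ' = 0.5236 + -1.5·1.5 = -1.7264
R = v/ω = 0.75/-1.5 = -0.5000
x' = 0.5 + -0.5000·(sin -1.7264 − sin 0.5236) = 1.2440
y' = 4.5 − -0.5000·(cos -1.7264 − cos 0.5236) = 3.9895

(1.2440, 3.9895, -1.7264)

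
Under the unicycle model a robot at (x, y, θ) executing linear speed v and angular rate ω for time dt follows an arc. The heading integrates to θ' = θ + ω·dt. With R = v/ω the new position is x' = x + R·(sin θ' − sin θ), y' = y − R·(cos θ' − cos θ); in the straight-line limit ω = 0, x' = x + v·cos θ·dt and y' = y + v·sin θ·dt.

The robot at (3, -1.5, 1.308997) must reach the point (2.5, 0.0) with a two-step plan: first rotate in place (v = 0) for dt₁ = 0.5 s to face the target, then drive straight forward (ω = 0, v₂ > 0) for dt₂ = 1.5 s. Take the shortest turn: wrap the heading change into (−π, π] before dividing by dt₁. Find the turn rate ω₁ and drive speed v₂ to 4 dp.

ω₁ = 1.1671, v₂ = 1.0541

heading to target = atan2(0−-1.5, 2.5−3) = 1.8925
Δθ = wrap(1.8925 − 1.3090) = 0.5835; ω₁ = Δθ/dt₁ = 1.1671
distance = √((2.5−3)² + (0−-1.5)²) = 1.5811; v₂ = distance/dt₂ = 1.0541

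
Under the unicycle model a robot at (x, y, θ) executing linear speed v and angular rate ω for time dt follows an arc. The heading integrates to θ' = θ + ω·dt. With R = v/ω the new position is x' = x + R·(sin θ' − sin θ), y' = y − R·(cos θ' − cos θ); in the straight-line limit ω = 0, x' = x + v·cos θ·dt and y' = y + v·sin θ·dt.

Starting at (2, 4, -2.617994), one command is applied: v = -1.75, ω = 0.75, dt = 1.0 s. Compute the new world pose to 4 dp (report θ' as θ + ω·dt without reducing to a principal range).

θ' = -2.6180 + 0.75·1.0 = -1.8680
R = v/ω = -1.75/0.75 = -2.3333
x' = 2 + -2.3333·(sin -1.8680 − sin -2.6180) = 3.0644
y' = 4 − -2.3333·(cos -1.8680 − cos -2.6180) = 5.3374

(3.0644, 5.3374, -1.8680)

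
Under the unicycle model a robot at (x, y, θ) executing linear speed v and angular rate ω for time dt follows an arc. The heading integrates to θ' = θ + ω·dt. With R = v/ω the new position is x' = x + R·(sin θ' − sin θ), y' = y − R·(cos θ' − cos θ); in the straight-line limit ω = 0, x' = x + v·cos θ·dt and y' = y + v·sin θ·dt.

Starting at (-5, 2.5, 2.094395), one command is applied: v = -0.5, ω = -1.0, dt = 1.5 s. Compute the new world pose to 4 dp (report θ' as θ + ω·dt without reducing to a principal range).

θ' = 2.0944 + -1.0·1.5 = 0.5944
R = v/ω = -0.5/-1.0 = 0.5000
x' = -5 + 0.5000·(sin 0.5944 − sin 2.0944) = -5.1530
y' = 2.5 − 0.5000·(cos 0.5944 − cos 2.0944) = 1.8358

(-5.1530, 1.8358, 0.5944)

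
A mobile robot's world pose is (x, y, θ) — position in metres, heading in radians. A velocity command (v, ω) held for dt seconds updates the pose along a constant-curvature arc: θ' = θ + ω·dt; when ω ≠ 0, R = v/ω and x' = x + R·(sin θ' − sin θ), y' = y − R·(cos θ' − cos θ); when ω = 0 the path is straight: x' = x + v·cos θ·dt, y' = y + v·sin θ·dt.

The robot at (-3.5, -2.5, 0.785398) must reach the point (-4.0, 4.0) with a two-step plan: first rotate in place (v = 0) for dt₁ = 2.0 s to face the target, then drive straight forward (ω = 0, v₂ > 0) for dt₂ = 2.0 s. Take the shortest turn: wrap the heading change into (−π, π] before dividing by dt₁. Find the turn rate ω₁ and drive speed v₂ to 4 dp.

ω₁ = 0.4311, v₂ = 3.2596

heading to target = atan2(4−-2.5, -4−-3.5) = 1.6476
Δθ = wrap(1.6476 − 0.7854) = 0.8622; ω₁ = Δθ/dt₁ = 0.4311
distance = √((-4−-3.5)² + (4−-2.5)²) = 6.5192; v₂ = distance/dt₂ = 3.2596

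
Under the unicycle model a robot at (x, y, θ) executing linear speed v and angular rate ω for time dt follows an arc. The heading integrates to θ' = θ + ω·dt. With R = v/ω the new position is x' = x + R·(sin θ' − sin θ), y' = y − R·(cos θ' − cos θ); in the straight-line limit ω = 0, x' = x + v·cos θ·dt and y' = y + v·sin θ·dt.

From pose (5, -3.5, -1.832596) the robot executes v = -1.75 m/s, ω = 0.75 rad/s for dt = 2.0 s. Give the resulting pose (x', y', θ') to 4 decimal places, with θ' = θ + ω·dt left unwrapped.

θ' = -1.8326 + 0.75·2.0 = -0.3326
R = v/ω = -1.75/0.75 = -2.3333
x' = 5 + -2.3333·(sin -0.3326 − sin -1.8326) = 3.5080
y' = -3.5 − -2.3333·(cos -0.3326 − cos -1.8326) = -0.6906

(3.5080, -0.6906, -0.3326)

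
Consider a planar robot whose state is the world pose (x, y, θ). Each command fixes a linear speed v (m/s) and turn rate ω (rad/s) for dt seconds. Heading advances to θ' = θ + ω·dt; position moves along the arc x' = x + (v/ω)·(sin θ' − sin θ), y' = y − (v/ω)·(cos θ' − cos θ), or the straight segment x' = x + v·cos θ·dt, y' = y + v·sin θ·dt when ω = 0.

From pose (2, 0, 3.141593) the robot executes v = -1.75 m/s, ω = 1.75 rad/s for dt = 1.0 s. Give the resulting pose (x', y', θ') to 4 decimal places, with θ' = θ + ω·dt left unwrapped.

θ' = 3.1416 + 1.75·1.0 = 4.8916
R = v/ω = -1.75/1.75 = -1.0000
x' = 2 + -1.0000·(sin 4.8916 − sin 3.1416) = 2.9840
y' = 0 − -1.0000·(cos 4.8916 − cos 3.1416) = 1.1782

(2.9840, 1.1782, 4.8916)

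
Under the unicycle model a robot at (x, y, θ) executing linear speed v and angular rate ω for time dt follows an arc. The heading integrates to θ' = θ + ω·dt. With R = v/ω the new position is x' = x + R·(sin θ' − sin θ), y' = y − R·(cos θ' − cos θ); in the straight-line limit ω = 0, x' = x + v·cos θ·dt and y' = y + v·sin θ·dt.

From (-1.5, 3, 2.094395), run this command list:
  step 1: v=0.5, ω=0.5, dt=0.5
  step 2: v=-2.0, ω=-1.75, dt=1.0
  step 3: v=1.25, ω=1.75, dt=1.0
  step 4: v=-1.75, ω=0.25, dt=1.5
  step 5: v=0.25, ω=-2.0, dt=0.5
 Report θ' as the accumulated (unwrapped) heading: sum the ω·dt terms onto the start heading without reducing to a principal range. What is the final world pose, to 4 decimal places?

step 1: θ'=2.3444 (R=1.0000) → pose (-1.6506, 3.1987, 2.3444)
step 2: θ'=0.5944 (R=1.1429) → pose (-1.8282, 1.4533, 0.5944)
step 3: θ'=2.3444 (R=0.7143) → pose (-1.7172, 2.5442, 2.3444)
step 4: θ'=2.7194 (R=-7.0000) → pose (0.4222, 1.0499, 2.7194)
step 5: θ'=1.7194 (R=-0.1250) → pose (0.3498, 1.1454, 1.7194)

(0.3498, 1.1454, 1.7194)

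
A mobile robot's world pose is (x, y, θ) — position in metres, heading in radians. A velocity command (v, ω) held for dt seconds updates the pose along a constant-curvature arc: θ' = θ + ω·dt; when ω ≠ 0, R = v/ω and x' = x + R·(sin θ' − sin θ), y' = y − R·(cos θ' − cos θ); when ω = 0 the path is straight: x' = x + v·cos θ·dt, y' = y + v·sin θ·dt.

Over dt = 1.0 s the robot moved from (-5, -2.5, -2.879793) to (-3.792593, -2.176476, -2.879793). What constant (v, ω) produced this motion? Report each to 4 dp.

Δθ = -2.879793 − -2.879793 = 0.000000
ω = Δθ/dt = 0.000000/1.0 = 0.0000
ω = 0 → v = (Δx·cos θ + Δy·sin θ)/dt = -1.2500

v = -1.2500, ω = 0.0000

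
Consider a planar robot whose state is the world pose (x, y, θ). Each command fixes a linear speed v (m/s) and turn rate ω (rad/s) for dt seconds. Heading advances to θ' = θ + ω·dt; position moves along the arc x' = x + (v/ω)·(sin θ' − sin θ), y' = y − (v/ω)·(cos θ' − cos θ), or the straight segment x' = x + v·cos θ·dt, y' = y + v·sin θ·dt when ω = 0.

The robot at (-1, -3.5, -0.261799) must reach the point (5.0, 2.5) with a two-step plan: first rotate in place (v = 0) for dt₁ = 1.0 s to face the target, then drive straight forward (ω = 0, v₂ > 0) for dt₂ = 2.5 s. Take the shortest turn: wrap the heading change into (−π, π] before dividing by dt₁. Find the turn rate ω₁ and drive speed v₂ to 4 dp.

heading to target = atan2(2.5−-3.5, 5−-1) = 0.7854
Δθ = wrap(0.7854 − -0.2618) = 1.0472; ω₁ = Δθ/dt₁ = 1.0472
distance = √((5−-1)² + (2.5−-3.5)²) = 8.4853; v₂ = distance/dt₂ = 3.3941

ω₁ = 1.0472, v₂ = 3.3941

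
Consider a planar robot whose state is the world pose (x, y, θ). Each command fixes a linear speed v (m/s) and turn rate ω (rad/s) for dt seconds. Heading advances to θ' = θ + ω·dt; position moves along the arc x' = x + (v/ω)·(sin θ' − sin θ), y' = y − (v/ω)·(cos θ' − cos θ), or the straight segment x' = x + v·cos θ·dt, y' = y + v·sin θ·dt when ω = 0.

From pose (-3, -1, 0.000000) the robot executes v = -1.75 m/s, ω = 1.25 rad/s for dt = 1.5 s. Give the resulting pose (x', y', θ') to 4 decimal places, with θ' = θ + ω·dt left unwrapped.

θ' = 0.0000 + 1.25·1.5 = 1.8750
R = v/ω = -1.75/1.25 = -1.4000
x' = -3 + -1.4000·(sin 1.8750 − sin 0.0000) = -4.3357
y' = -1 − -1.4000·(cos 1.8750 − cos 0.0000) = -2.8193

(-4.3357, -2.8193, 1.8750)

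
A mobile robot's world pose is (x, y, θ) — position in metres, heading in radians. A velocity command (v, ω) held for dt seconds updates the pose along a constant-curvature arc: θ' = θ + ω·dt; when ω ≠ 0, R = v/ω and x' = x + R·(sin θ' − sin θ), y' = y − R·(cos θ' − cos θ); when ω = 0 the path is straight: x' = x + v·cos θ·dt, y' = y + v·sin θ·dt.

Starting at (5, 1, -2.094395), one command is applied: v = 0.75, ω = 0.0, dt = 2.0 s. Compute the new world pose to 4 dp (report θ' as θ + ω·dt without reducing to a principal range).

θ' = -2.0944 + 0.0·2.0 = -2.0944
ω = 0 → straight: x' = 5 + 0.75·cos(-2.0944)·2.0 = 4.2500
y' = 1 + 0.75·sin(-2.0944)·2.0 = -0.2990

(4.2500, -0.2990, -2.0944)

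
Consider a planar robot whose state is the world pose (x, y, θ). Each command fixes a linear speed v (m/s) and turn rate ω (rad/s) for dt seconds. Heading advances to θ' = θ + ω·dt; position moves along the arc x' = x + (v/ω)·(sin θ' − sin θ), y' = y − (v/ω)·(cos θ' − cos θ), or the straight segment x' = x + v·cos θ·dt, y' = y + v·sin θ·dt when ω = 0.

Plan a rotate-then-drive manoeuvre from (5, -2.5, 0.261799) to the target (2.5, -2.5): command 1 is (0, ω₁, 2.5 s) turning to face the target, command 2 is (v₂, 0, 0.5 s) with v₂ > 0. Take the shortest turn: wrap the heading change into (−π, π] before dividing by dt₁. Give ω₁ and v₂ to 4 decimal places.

ω₁ = 1.1519, v₂ = 5.0000

heading to target = atan2(-2.5−-2.5, 2.5−5) = 3.1416
Δθ = wrap(3.1416 − 0.2618) = 2.8798; ω₁ = Δθ/dt₁ = 1.1519
distance = √((2.5−5)² + (-2.5−-2.5)²) = 2.5000; v₂ = distance/dt₂ = 5.0000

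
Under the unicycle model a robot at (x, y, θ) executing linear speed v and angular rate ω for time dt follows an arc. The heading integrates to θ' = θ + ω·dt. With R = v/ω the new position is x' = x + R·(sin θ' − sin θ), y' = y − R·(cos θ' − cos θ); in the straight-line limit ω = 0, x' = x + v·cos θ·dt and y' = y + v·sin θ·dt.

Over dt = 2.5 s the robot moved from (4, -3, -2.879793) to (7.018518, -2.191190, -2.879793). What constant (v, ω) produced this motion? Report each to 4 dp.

Δθ = -2.879793 − -2.879793 = 0.000000
ω = Δθ/dt = 0.000000/2.5 = 0.0000
ω = 0 → v = (Δx·cos θ + Δy·sin θ)/dt = -1.2500

v = -1.2500, ω = 0.0000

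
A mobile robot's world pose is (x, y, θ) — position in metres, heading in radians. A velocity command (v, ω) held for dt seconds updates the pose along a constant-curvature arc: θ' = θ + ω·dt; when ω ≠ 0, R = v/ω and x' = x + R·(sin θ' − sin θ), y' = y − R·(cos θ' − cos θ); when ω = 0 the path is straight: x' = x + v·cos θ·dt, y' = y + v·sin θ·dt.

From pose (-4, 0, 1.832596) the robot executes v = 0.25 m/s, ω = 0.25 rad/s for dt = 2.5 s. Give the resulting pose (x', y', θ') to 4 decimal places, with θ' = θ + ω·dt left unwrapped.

θ' = 1.8326 + 0.25·2.5 = 2.4576
R = v/ω = 0.25/0.25 = 1.0000
x' = -4 + 1.0000·(sin 2.4576 − sin 1.8326) = -4.3340
y' = 0 − 1.0000·(cos 2.4576 − cos 1.8326) = 0.5162

(-4.3340, 0.5162, 2.4576)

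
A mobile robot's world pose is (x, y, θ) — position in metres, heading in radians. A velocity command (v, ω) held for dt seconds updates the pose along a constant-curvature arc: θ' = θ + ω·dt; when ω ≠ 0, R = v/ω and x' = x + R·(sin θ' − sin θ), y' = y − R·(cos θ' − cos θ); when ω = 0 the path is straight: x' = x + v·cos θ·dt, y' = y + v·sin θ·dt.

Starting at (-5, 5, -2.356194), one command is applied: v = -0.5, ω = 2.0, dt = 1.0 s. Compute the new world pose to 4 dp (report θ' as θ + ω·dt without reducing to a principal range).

θ' = -2.3562 + 2.0·1.0 = -0.3562
R = v/ω = -0.5/2.0 = -0.2500
x' = -5 + -0.2500·(sin -0.3562 − sin -2.3562) = -5.0896
y' = 5 − -0.2500·(cos -0.3562 − cos -2.3562) = 5.4111

(-5.0896, 5.4111, -0.3562)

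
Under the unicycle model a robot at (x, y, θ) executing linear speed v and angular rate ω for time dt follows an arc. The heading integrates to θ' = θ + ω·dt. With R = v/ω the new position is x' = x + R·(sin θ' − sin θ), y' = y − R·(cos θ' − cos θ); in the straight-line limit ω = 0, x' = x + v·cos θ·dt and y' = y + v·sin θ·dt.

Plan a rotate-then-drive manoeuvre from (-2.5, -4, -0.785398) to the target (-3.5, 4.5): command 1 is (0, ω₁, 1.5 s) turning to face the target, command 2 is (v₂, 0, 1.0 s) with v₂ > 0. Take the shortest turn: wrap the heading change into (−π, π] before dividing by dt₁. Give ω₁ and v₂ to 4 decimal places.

heading to target = atan2(4.5−-4, -3.5−-2.5) = 1.6879
Δθ = wrap(1.6879 − -0.7854) = 2.4733; ω₁ = Δθ/dt₁ = 1.6489
distance = √((-3.5−-2.5)² + (4.5−-4)²) = 8.5586; v₂ = distance/dt₂ = 8.5586

ω₁ = 1.6489, v₂ = 8.5586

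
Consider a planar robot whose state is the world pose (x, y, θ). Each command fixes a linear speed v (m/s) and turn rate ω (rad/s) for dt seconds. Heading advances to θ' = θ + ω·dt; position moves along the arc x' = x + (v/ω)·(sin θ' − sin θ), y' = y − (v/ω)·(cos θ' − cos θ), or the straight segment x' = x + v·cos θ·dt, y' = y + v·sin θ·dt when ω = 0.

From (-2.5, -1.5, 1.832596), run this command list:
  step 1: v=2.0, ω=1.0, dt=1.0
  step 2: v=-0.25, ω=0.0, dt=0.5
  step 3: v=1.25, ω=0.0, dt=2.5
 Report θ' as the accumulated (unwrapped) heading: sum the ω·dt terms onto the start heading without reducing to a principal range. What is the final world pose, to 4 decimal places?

(-6.6816, 0.7999, 2.8326)

step 1: θ'=2.8326 (R=2.0000) → pose (-3.8236, -0.1124, 2.8326)
step 2: θ'=2.8326 (straight) → pose (-3.7046, -0.1504, 2.8326)
step 3: θ'=2.8326 (straight) → pose (-6.6816, 0.7999, 2.8326)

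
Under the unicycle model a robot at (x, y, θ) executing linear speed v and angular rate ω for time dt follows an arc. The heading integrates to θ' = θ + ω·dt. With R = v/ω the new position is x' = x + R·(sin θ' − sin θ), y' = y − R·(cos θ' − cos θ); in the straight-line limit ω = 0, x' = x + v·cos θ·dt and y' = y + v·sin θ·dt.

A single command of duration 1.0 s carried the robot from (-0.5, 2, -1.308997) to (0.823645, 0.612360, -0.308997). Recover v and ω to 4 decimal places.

Δθ = -0.308997 − -1.308997 = 1.000000
ω = Δθ/dt = 1.000000/1.0 = 1.0000
R = −Δy/(cos θ' − cos θ) = 2.0000
v = R·ω = 2.0000·1.0000 = 2.0000

v = 2.0000, ω = 1.0000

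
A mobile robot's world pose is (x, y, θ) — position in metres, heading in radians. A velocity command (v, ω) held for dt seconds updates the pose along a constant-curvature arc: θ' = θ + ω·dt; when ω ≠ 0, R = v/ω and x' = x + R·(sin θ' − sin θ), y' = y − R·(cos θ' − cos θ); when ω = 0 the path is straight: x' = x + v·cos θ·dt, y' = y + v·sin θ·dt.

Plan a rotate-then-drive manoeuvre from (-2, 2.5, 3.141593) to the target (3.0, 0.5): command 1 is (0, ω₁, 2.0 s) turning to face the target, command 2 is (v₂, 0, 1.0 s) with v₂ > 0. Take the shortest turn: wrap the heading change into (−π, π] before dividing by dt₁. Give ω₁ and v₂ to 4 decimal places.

ω₁ = 1.3805, v₂ = 5.3852

heading to target = atan2(0.5−2.5, 3−-2) = -0.3805
Δθ = wrap(-0.3805 − 3.1416) = 2.7611; ω₁ = Δθ/dt₁ = 1.3805
distance = √((3−-2)² + (0.5−2.5)²) = 5.3852; v₂ = distance/dt₂ = 5.3852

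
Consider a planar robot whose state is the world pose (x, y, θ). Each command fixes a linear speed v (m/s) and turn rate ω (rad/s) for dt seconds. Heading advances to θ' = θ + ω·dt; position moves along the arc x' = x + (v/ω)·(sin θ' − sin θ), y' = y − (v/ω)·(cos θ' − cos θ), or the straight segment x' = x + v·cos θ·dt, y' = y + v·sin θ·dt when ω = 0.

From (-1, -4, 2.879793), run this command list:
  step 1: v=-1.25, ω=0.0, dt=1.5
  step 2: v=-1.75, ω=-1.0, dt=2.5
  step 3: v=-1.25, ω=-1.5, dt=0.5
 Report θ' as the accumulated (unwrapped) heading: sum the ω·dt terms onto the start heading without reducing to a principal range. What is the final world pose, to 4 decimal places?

(0.3965, -7.8039, -0.3702)

step 1: θ'=2.8798 (straight) → pose (0.8111, -4.4853, 2.8798)
step 2: θ'=0.3798 (R=1.7500) → pose (1.0070, -7.8010, 0.3798)
step 3: θ'=-0.3702 (R=0.8333) → pose (0.3965, -7.8039, -0.3702)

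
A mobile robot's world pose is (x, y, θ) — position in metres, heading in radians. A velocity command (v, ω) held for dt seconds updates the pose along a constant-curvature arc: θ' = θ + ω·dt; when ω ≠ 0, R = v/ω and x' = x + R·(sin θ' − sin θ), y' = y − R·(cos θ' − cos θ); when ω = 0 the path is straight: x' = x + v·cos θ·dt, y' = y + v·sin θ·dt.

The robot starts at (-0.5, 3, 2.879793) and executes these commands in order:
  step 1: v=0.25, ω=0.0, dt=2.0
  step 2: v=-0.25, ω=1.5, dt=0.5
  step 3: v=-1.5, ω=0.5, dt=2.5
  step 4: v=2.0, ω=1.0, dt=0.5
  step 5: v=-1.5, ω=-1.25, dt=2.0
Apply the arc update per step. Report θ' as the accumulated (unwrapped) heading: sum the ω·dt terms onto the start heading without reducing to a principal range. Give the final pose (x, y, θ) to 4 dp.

step 1: θ'=2.8798 (straight) → pose (-0.9830, 3.1294, 2.8798)
step 2: θ'=3.6298 (R=-0.1667) → pose (-0.8617, 3.1432, 3.6298)
step 3: θ'=4.8798 (R=-3.0000) → pose (0.6893, 6.2926, 4.8798)
step 4: θ'=5.3798 (R=2.0000) → pose (1.0905, 5.3880, 5.3798)
step 5: θ'=2.8798 (R=1.2000) → pose (2.3436, 7.2898, 2.8798)

(2.3436, 7.2898, 2.8798)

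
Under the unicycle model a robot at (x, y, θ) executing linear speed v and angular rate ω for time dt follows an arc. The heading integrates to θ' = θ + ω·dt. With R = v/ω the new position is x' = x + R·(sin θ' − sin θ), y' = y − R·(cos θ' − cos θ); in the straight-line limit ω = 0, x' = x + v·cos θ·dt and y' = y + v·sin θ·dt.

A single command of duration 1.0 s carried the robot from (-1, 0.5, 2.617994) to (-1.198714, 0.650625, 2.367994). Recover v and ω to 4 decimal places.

Δθ = 2.367994 − 2.617994 = -0.250000
ω = Δθ/dt = -0.250000/1.0 = -0.2500
R = Δx/(sin θ' − sin θ) = -1.0000
v = R·ω = -1.0000·-0.2500 = 0.2500

v = 0.2500, ω = -0.2500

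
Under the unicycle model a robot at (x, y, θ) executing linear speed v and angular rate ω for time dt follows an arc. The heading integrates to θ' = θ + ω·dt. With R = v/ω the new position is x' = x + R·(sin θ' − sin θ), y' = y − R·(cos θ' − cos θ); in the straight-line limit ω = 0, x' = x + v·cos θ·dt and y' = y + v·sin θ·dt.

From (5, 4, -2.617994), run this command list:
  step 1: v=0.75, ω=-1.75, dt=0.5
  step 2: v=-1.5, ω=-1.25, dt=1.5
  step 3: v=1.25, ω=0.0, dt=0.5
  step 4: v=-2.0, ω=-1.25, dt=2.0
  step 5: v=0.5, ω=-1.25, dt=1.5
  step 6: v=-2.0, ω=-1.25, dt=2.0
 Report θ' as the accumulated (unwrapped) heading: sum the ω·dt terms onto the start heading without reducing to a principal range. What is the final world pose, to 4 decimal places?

step 1: θ'=-3.4930 (R=-0.4286) → pose (4.6382, 3.9688, -3.4930)
step 2: θ'=-5.3680 (R=1.2000) → pose (5.1764, 2.1105, -5.3680)
step 3: θ'=-5.3680 (straight) → pose (5.5574, 2.6060, -5.3680)
step 4: θ'=-7.8680 (R=1.6000) → pose (2.6892, 3.6038, -7.8680)
step 5: θ'=-9.7430 (R=-0.4000) → pose (2.1641, 3.2295, -9.7430)
step 6: θ'=-12.2430 (R=1.6000) → pose (2.1720, 0.1927, -12.2430)

(2.1720, 0.1927, -12.2430)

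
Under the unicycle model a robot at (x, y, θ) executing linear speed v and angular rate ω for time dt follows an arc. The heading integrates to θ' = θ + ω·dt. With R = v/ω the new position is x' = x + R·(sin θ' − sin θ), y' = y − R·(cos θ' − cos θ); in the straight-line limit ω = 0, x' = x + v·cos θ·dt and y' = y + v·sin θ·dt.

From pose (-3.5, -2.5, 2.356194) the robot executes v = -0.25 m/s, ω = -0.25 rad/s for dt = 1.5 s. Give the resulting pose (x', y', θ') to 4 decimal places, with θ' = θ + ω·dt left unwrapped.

θ' = 2.3562 + -0.25·1.5 = 1.9812
R = v/ω = -0.25/-0.25 = 1.0000
x' = -3.5 + 1.0000·(sin 1.9812 − sin 2.3562) = -3.2901
y' = -2.5 − 1.0000·(cos 1.9812 − cos 2.3562) = -2.8081

(-3.2901, -2.8081, 1.9812)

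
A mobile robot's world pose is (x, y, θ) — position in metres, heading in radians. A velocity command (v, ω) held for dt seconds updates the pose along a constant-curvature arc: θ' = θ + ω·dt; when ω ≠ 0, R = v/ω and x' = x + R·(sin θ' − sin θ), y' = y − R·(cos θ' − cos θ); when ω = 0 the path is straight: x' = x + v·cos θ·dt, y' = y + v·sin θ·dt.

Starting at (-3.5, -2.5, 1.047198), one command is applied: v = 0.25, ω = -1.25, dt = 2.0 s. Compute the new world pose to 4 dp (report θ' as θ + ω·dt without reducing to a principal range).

(-3.1282, -2.5765, -1.4528)

θ' = 1.0472 + -1.25·2.0 = -1.4528
R = v/ω = 0.25/-1.25 = -0.2000
x' = -3.5 + -0.2000·(sin -1.4528 − sin 1.0472) = -3.1282
y' = -2.5 − -0.2000·(cos -1.4528 − cos 1.0472) = -2.5765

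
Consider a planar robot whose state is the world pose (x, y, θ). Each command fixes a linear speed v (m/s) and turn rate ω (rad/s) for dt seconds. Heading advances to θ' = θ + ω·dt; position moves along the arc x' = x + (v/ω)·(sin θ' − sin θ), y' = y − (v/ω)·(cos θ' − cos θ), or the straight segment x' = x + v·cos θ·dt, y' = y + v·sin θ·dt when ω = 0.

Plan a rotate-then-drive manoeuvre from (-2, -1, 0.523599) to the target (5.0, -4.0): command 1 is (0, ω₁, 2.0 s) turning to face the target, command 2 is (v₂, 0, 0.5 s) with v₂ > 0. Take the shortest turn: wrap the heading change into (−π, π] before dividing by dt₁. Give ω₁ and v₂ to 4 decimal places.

ω₁ = -0.4642, v₂ = 15.2315

heading to target = atan2(-4−-1, 5−-2) = -0.4049
Δθ = wrap(-0.4049 − 0.5236) = -0.9285; ω₁ = Δθ/dt₁ = -0.4642
distance = √((5−-2)² + (-4−-1)²) = 7.6158; v₂ = distance/dt₂ = 15.2315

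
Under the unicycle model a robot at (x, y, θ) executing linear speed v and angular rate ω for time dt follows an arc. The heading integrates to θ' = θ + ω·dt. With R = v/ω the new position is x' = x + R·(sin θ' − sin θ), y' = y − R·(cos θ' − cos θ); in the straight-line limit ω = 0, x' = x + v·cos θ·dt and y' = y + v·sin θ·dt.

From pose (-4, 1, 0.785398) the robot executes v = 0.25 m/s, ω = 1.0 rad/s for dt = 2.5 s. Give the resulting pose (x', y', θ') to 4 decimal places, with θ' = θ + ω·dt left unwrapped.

θ' = 0.7854 + 1.0·2.5 = 3.2854
R = v/ω = 0.25/1.0 = 0.2500
x' = -4 + 0.2500·(sin 3.2854 − sin 0.7854) = -4.2126
y' = 1 − 0.2500·(cos 3.2854 − cos 0.7854) = 1.4242

(-4.2126, 1.4242, 3.2854)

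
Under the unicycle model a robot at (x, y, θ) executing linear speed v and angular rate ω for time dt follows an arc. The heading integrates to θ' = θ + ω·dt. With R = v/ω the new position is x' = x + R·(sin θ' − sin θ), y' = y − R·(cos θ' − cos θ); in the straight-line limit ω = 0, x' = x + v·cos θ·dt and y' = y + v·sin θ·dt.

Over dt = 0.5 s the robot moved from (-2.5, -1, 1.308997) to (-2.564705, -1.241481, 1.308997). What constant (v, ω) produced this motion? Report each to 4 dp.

Δθ = 1.308997 − 1.308997 = 0.000000
ω = Δθ/dt = 0.000000/0.5 = 0.0000
ω = 0 → v = (Δx·cos θ + Δy·sin θ)/dt = -0.5000

v = -0.5000, ω = 0.0000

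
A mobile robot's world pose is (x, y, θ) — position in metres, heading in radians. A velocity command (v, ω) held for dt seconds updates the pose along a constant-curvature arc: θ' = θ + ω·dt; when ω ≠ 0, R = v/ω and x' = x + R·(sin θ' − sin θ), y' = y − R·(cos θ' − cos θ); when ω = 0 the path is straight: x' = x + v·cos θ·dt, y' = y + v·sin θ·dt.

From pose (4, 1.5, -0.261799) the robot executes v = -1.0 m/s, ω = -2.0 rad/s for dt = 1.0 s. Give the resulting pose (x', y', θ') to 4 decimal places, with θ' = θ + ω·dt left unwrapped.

θ' = -0.2618 + -2.0·1.0 = -2.2618
R = v/ω = -1.0/-2.0 = 0.5000
x' = 4 + 0.5000·(sin -2.2618 − sin -0.2618) = 3.7441
y' = 1.5 − 0.5000·(cos -2.2618 − cos -0.2618) = 2.3016

(3.7441, 2.3016, -2.2618)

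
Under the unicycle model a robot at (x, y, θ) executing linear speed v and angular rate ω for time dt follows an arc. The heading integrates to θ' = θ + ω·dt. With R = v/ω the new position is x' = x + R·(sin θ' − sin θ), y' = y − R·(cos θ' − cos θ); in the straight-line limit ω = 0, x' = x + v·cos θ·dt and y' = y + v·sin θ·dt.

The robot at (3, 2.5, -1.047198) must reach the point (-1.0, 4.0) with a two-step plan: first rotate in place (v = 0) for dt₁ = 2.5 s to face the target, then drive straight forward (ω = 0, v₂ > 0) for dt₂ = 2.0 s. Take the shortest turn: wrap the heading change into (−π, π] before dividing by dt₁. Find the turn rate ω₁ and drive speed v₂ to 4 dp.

ω₁ = -0.9813, v₂ = 2.1360

heading to target = atan2(4−2.5, -1−3) = 2.7828
Δθ = wrap(2.7828 − -1.0472) = -2.4532; ω₁ = Δθ/dt₁ = -0.9813
distance = √((-1−3)² + (4−2.5)²) = 4.2720; v₂ = distance/dt₂ = 2.1360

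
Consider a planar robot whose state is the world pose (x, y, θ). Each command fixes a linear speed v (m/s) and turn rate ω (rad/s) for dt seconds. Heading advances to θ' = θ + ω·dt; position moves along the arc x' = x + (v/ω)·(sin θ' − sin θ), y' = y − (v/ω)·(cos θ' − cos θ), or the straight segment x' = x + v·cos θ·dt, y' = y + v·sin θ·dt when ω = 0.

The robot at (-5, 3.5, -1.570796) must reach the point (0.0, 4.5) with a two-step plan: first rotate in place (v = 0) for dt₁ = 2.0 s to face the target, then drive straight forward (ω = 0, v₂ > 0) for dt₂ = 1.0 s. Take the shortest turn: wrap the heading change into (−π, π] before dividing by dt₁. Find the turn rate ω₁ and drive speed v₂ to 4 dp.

heading to target = atan2(4.5−3.5, 0−-5) = 0.1974
Δθ = wrap(0.1974 − -1.5708) = 1.7682; ω₁ = Δθ/dt₁ = 0.8841
distance = √((0−-5)² + (4.5−3.5)²) = 5.0990; v₂ = distance/dt₂ = 5.0990

ω₁ = 0.8841, v₂ = 5.0990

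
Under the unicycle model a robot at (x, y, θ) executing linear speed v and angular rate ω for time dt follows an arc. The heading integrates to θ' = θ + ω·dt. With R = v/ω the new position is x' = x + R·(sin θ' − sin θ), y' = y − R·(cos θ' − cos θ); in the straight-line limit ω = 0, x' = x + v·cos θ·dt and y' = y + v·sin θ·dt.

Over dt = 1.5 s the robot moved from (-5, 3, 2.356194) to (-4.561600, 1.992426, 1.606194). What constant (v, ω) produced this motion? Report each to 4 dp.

v = -0.7500, ω = -0.5000

Δθ = 1.606194 − 2.356194 = -0.750000
ω = Δθ/dt = -0.750000/1.5 = -0.5000
R = −Δy/(cos θ' − cos θ) = 1.5000
v = R·ω = 1.5000·-0.5000 = -0.7500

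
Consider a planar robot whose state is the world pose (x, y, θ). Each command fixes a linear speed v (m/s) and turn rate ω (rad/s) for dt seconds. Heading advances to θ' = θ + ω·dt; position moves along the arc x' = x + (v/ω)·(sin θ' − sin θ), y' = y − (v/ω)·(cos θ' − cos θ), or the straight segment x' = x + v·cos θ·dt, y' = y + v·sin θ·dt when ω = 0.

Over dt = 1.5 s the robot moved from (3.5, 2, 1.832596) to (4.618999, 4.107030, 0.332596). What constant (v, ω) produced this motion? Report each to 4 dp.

Δθ = 0.332596 − 1.832596 = -1.500000
ω = Δθ/dt = -1.500000/1.5 = -1.0000
R = −Δy/(cos θ' − cos θ) = -1.7500
v = R·ω = -1.7500·-1.0000 = 1.7500

v = 1.7500, ω = -1.0000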